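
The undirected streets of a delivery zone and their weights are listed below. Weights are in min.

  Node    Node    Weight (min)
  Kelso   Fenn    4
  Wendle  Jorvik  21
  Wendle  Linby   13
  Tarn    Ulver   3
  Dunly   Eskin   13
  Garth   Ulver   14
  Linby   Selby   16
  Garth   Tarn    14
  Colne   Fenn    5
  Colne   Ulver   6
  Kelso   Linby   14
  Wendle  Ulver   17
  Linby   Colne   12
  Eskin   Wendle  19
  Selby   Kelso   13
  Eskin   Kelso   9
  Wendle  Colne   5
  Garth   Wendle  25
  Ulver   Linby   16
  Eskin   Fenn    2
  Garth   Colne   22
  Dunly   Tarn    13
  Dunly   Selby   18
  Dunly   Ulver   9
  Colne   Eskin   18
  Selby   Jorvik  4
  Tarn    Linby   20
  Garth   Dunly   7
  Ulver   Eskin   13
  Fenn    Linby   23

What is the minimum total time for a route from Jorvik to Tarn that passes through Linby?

39 min

Best Jorvik to Linby: Jorvik–Selby–Linby costing 20
Shortest Linby→Tarn: Linby–Ulver–Tarn = 19
Total via Linby: 20 + 19 = 39 min.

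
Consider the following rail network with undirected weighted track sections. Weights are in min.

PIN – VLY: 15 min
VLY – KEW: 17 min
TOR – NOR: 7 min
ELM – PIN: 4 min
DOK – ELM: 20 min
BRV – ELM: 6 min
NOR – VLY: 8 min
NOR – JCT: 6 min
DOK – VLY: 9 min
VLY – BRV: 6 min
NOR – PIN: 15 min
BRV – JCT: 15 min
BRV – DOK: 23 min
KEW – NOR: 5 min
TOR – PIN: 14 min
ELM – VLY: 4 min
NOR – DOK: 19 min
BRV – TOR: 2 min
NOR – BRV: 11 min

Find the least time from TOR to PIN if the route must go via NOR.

Best TOR to NOR: TOR → NOR costing 7
Shortest NOR→PIN: NOR → PIN = 15
Total via NOR: 7 + 15 = 22 min.

22 min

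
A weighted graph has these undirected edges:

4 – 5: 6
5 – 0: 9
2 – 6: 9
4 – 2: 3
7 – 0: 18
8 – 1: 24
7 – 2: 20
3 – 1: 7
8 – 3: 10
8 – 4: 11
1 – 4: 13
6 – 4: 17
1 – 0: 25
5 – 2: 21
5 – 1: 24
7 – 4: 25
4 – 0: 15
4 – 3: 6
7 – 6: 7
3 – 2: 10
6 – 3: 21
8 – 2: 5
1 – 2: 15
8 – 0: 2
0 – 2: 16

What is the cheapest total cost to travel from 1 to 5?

19

Shortest distances from 1:
1: 0
3: 7  (via 1)
4: 13  (via 1)
2: 15  (via 1)
8: 17  (via 3)
0: 19  (via 8)
5: 19  (via 4)
Shortest route: 1–4–5 = 19.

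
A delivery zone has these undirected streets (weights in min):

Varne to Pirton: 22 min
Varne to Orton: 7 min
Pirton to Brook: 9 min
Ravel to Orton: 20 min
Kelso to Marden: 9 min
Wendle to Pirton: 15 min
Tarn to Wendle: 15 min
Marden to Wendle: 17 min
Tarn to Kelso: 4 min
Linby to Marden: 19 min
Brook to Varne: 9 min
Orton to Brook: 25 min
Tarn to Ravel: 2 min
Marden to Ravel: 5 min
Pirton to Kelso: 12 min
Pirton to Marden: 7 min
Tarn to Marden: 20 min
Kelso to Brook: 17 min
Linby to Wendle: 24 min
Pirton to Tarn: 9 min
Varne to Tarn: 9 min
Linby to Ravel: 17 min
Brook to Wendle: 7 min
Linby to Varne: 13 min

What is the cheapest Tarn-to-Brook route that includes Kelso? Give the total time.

21 min

Shortest Tarn→Kelso: Tarn → Kelso = 4
Best Kelso to Brook: Kelso → Brook costing 17
Total via Kelso: 4 + 17 = 21 min.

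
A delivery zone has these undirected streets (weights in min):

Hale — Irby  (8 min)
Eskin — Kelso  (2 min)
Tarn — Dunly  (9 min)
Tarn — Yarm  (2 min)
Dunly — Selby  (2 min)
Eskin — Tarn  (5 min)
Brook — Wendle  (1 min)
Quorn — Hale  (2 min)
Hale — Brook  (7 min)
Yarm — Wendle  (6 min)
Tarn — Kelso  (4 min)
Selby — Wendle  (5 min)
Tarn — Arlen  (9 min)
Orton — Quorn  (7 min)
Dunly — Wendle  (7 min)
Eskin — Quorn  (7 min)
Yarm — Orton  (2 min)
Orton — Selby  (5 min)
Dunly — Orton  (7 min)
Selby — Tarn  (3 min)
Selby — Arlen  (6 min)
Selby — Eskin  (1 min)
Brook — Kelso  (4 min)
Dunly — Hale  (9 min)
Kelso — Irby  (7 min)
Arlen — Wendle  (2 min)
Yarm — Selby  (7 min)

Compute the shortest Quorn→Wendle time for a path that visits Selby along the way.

13 min

Best Quorn to Selby: Quorn–Eskin–Selby costing 8
Shortest Selby→Wendle: Selby–Wendle = 5
Total via Selby: 8 + 5 = 13 min.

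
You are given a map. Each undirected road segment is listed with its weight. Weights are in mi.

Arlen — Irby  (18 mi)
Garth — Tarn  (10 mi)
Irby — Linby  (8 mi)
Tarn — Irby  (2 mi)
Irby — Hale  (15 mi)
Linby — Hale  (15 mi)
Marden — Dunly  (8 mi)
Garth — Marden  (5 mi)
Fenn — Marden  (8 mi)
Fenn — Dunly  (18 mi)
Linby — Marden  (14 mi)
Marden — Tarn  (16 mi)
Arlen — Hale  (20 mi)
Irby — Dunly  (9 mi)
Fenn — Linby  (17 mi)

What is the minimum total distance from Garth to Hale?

Compare a few routes:
Garth–Tarn–Irby–Linby–Hale: 10+2+8+15 = 35
Garth–Tarn–Irby–Hale: 10+2+15 = 27
Garth–Marden–Linby–Hale: 5+14+15 = 34
The minimum is 27 mi via Garth–Tarn–Irby–Hale.

27 mi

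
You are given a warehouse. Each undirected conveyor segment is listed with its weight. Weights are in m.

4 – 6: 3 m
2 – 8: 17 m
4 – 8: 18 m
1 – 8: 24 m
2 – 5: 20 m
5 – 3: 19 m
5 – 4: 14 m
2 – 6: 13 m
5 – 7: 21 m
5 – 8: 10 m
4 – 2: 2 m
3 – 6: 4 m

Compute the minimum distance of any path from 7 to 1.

Candidate routes:
7 - 5 - 2 - 8 - 1: 21+20+17+24 = 82
7 - 5 - 8 - 1: 21+10+24 = 55
7 - 5 - 4 - 2 - 8 - 1: 21+14+2+17+24 = 78
7 - 5 - 4 - 8 - 1: 21+14+18+24 = 77
The minimum is 55 m via 7 - 5 - 8 - 1.

55 m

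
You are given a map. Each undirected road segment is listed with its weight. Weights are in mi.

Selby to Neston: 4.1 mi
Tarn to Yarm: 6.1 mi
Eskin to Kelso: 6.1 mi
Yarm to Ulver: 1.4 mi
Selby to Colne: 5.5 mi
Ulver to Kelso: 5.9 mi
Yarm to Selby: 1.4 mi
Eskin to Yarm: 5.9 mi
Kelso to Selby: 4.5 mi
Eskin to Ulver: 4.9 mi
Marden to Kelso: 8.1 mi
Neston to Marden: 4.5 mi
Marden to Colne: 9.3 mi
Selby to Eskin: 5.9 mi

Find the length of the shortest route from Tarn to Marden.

16.1 mi

Compare a few routes:
Tarn - Yarm - Selby - Colne - Marden: 6.1+1.4+5.5+9.3 = 22.3
Tarn - Yarm - Ulver - Kelso - Marden: 6.1+1.4+5.9+8.1 = 21.5
Tarn - Yarm - Selby - Kelso - Marden: 6.1+1.4+4.5+8.1 = 20.1
Tarn - Yarm - Selby - Neston - Marden: 6.1+1.4+4.1+4.5 = 16.1
Cheapest is Tarn - Yarm - Selby - Neston - Marden at 16.1 mi.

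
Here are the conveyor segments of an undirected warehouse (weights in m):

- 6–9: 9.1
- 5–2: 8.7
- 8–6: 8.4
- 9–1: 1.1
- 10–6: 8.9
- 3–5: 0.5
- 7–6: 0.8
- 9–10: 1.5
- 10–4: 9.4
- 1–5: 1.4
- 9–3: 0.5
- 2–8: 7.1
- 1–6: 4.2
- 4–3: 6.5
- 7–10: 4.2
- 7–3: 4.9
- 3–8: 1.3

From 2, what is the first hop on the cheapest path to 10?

Compare a few routes:
2 → 8 → 3 → 5 → 1 → 9 → 10: 7.1+1.3+0.5+1.4+1.1+1.5 = 12.9
2 → 8 → 3 → 9 → 10: 7.1+1.3+0.5+1.5 = 10.4
2 → 5 → 1 → 9 → 10: 8.7+1.4+1.1+1.5 = 12.7
2 → 5 → 3 → 9 → 10: 8.7+0.5+0.5+1.5 = 11.2
The minimum is 10.4 m via 2 → 8 → 3 → 9 → 10.
So from 2 the first move is to 8.

8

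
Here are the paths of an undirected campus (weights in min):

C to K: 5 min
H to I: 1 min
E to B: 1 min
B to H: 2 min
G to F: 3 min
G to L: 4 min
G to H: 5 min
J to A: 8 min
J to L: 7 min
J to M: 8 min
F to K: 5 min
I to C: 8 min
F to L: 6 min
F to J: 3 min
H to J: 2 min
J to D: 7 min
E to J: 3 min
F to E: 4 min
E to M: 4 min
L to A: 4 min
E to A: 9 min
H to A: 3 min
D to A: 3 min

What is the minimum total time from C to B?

11 min

Settle nodes by increasing distance from C:
C: 0
K: 5  (via C)
I: 8  (via C)
H: 9  (via I)
F: 10  (via K)
B: 11  (via H)
Shortest route: C → I → H → B = 11 min.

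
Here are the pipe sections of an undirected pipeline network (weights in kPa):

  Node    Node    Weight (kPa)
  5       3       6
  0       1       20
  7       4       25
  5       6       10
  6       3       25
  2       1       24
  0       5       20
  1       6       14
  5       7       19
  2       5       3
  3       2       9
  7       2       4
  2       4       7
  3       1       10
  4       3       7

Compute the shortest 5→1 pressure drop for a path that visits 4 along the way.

27 kPa

Shortest 5→4: 5 → 2 → 4 = 10
Best 4 to 1: 4 → 3 → 1 costing 17
Total via 4: 10 + 17 = 27 kPa.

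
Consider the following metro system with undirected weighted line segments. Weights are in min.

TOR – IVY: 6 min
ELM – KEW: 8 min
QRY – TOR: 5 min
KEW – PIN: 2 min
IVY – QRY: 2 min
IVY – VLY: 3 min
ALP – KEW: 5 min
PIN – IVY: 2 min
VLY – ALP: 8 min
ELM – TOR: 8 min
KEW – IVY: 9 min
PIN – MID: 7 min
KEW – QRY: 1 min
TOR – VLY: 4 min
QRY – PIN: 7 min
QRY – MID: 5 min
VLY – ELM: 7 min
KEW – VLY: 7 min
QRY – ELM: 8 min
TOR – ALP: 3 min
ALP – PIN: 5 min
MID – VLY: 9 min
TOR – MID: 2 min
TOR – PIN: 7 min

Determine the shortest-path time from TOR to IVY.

Compare a few routes:
TOR - VLY - IVY: 4+3 = 7
TOR - IVY: 6 = 6
TOR - MID - QRY - IVY: 2+5+2 = 9
TOR - QRY - IVY: 5+2 = 7
Cheapest is TOR - IVY at 6 min.

6 min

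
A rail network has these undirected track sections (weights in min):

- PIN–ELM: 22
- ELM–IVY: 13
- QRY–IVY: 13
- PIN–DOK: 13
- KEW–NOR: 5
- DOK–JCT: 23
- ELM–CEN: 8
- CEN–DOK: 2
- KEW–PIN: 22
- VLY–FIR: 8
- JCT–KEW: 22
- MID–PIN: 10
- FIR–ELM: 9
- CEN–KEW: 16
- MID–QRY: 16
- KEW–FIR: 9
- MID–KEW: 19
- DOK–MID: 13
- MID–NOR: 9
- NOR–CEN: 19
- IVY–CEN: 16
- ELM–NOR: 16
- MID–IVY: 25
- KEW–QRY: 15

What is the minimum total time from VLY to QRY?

32 min

Settle nodes by increasing distance from VLY:
VLY: 0
FIR: 8  (via VLY)
KEW: 17  (via FIR)
ELM: 17  (via FIR)
NOR: 22  (via KEW)
CEN: 25  (via ELM)
DOK: 27  (via CEN)
IVY: 30  (via ELM)
MID: 31  (via NOR)
QRY: 32  (via KEW)
Shortest route: VLY–FIR–KEW–QRY = 32 min.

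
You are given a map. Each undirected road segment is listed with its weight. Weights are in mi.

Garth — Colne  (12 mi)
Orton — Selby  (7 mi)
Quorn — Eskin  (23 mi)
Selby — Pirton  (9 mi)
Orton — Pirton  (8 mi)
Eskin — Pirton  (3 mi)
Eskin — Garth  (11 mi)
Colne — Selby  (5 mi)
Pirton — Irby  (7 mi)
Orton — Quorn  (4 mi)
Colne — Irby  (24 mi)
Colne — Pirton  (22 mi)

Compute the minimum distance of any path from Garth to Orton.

Running Dijkstra from Garth:
Garth: 0
Eskin: 11  (via Garth)
Colne: 12  (via Garth)
Pirton: 14  (via Eskin)
Selby: 17  (via Colne)
Irby: 21  (via Pirton)
Orton: 22  (via Pirton)
Shortest route: Garth → Eskin → Pirton → Orton = 22 mi.

22 mi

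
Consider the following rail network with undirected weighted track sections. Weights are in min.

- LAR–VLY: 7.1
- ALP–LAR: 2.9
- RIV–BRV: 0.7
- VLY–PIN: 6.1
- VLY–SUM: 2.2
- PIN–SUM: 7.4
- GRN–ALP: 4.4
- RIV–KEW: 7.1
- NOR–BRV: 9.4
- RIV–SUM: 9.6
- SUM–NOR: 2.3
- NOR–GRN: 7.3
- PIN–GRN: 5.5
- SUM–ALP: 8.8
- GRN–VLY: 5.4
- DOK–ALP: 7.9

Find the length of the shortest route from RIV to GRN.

Compare a few routes:
RIV - SUM - VLY - GRN: 9.6+2.2+5.4 = 17.2
RIV - SUM - NOR - GRN: 9.6+2.3+7.3 = 19.2
RIV - BRV - NOR - GRN: 0.7+9.4+7.3 = 17.4
The minimum is 17.2 min via RIV - SUM - VLY - GRN.

17.2 min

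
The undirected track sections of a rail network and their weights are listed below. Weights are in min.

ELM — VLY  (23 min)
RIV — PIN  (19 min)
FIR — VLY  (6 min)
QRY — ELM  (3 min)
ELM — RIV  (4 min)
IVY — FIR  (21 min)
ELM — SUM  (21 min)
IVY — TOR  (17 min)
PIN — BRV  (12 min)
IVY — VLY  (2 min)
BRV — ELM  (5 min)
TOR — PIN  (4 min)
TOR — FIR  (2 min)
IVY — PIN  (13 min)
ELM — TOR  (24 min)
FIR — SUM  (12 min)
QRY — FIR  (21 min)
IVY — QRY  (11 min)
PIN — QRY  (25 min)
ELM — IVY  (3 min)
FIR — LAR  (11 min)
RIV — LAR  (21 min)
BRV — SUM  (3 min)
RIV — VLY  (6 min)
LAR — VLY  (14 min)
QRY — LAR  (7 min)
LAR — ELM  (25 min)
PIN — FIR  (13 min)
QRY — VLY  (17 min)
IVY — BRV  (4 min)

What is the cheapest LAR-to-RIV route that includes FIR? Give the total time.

23 min

Shortest LAR→FIR: LAR → FIR = 11
Best FIR to RIV: FIR → VLY → RIV costing 12
Total via FIR: 11 + 12 = 23 min.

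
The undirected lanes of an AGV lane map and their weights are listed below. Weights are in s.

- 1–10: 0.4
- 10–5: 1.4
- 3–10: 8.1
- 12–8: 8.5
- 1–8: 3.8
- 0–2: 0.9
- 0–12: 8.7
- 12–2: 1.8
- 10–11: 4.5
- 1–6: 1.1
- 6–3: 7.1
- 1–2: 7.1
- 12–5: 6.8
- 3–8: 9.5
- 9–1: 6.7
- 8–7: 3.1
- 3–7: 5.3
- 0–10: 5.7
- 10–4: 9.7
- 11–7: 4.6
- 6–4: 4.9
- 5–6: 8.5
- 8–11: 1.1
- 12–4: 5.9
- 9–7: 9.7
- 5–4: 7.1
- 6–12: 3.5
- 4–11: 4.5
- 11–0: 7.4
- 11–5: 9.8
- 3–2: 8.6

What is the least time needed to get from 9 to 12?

11.3 s

Candidate routes:
9 - 1 - 6 - 12: 6.7+1.1+3.5 = 11.3
9 - 1 - 2 - 12: 6.7+7.1+1.8 = 15.6
9 - 1 - 10 - 5 - 12: 6.7+0.4+1.4+6.8 = 15.3
9 - 1 - 10 - 0 - 2 - 12: 6.7+0.4+5.7+0.9+1.8 = 15.5
The minimum is 11.3 s via 9 - 1 - 6 - 12.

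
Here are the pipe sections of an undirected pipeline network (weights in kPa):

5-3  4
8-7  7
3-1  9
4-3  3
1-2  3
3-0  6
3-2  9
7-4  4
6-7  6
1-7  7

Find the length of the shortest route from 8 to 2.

Enumerating some paths:
8 → 7 → 4 → 3 → 1 → 2: 7+4+3+9+3 = 26
8 → 7 → 1 → 3 → 2: 7+7+9+9 = 32
8 → 7 → 4 → 3 → 2: 7+4+3+9 = 23
8 → 7 → 1 → 2: 7+7+3 = 17
The minimum is 17 kPa via 8 → 7 → 1 → 2.

17 kPa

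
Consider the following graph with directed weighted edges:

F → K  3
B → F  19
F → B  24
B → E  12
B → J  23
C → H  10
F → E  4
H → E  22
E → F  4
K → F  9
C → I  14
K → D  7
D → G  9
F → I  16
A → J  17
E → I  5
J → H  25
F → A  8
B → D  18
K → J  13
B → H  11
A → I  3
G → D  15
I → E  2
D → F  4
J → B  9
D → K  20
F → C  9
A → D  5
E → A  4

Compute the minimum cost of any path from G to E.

23

Shortest distances from G:
G: 0
D: 15  (via G)
F: 19  (via D)
K: 22  (via F)
E: 23  (via F)
Shortest route: G–D–F–E = 23.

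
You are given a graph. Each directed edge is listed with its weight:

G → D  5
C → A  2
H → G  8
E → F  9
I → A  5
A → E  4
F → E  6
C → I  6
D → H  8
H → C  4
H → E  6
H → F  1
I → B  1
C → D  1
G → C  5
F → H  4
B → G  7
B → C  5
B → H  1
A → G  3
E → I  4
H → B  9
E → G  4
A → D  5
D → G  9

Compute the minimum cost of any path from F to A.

Candidate routes:
F - E - G - C - A: 6+4+5+2 = 17
F - E - I - A: 6+4+5 = 15
F - H - C - A: 4+4+2 = 10
The minimum is 10 via F - H - C - A.

10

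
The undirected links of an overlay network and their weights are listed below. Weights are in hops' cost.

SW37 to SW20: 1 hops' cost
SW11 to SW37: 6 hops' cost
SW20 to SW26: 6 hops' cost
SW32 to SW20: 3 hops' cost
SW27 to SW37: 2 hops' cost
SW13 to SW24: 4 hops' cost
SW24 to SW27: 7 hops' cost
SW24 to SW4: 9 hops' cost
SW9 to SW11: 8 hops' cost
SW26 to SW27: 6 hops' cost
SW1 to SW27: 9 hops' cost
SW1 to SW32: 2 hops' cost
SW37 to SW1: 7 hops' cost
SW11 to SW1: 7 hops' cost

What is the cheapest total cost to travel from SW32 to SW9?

17 hops' cost

Compare a few routes:
SW32 - SW20 - SW37 - SW11 - SW9: 3+1+6+8 = 18
SW32 - SW1 - SW37 - SW11 - SW9: 2+7+6+8 = 23
SW32 - SW20 - SW37 - SW1 - SW11 - SW9: 3+1+7+7+8 = 26
SW32 - SW1 - SW11 - SW9: 2+7+8 = 17
The minimum is 17 hops' cost via SW32 - SW1 - SW11 - SW9.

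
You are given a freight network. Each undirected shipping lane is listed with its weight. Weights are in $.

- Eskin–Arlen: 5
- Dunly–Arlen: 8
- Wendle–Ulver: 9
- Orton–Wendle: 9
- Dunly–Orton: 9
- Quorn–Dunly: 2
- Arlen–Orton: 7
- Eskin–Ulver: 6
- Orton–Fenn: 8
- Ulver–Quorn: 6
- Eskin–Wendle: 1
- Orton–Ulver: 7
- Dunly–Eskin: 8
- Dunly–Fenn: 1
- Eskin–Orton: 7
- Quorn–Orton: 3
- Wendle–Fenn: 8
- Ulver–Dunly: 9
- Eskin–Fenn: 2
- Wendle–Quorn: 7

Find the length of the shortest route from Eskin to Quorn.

Compare a few routes:
Eskin - Wendle - Quorn: 1+7 = 8
Eskin - Dunly - Quorn: 8+2 = 10
Eskin - Fenn - Dunly - Quorn: 2+1+2 = 5
Eskin - Orton - Quorn: 7+3 = 10
Cheapest is Eskin - Fenn - Dunly - Quorn at $5.

$5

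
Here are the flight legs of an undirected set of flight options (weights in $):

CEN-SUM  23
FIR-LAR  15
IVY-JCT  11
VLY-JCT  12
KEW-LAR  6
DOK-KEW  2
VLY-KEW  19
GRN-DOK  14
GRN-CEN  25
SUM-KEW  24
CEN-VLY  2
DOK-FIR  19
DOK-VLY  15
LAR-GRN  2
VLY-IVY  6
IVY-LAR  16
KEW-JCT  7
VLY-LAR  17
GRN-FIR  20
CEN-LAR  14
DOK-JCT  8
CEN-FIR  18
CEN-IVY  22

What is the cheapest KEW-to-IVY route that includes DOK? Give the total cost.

Best KEW to DOK: KEW–DOK costing 2
Shortest DOK→IVY: DOK–JCT–IVY = 19
Total via DOK: 2 + 19 = $21.

$21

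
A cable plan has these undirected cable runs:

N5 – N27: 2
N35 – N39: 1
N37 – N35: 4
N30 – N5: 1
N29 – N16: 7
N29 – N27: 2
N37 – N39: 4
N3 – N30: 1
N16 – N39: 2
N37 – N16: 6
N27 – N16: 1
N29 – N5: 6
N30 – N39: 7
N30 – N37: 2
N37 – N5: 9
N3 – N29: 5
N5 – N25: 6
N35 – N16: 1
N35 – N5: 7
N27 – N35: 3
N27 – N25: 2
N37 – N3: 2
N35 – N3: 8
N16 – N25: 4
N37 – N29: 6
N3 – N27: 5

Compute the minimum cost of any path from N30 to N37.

2

Compare a few routes:
N30 → N37: 2 = 2
N30 → N3 → N37: 1+2 = 3
Cheapest is N30 → N37 at 2.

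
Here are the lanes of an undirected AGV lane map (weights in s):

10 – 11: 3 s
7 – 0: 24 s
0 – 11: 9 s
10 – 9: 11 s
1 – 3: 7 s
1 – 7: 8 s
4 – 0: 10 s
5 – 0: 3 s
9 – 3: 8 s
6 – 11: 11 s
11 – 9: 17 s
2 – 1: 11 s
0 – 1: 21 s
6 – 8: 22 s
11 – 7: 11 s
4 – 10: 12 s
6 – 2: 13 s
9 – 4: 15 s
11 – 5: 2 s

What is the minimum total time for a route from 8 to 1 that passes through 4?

Best 8 to 4: 8 → 6 → 11 → 10 → 4 costing 48
Shortest 4→1: 4 → 9 → 3 → 1 = 30
Total via 4: 48 + 30 = 78 s.

78 s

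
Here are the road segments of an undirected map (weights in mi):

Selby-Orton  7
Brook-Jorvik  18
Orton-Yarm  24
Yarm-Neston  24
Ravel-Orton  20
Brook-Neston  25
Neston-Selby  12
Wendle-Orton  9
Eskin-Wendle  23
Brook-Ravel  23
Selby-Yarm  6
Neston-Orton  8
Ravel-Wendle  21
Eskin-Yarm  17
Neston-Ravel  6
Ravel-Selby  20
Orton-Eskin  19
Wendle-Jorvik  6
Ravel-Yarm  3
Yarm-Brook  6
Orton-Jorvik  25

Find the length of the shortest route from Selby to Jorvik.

22 mi

Settle nodes by increasing distance from Selby:
Selby: 0
Yarm: 6  (via Selby)
Orton: 7  (via Selby)
Ravel: 9  (via Yarm)
Neston: 12  (via Selby)
Brook: 12  (via Yarm)
Wendle: 16  (via Orton)
Jorvik: 22  (via Wendle)
Shortest route: Selby–Orton–Wendle–Jorvik = 22 mi.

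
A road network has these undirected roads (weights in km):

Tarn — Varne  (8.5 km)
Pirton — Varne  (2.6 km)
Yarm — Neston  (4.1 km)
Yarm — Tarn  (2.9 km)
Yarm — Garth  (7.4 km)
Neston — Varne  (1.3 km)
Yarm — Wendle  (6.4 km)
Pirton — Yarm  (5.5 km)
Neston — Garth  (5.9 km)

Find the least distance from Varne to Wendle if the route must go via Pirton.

14.5 km

Shortest Varne→Pirton: Varne–Pirton = 2.6
Best Pirton to Wendle: Pirton–Yarm–Wendle costing 11.9
Total via Pirton: 2.6 + 11.9 = 14.5 km.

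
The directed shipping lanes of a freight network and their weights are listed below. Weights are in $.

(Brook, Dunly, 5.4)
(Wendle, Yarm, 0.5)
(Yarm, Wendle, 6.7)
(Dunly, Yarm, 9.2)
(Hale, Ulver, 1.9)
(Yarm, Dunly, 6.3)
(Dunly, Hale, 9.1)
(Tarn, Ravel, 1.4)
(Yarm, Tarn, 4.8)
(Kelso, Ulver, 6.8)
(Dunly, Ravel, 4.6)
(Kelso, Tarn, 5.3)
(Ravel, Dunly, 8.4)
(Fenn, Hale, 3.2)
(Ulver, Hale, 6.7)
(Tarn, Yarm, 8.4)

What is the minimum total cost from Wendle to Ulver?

Compare a few routes:
Wendle - Yarm - Dunly - Hale - Ulver: 0.5+6.3+9.1+1.9 = 17.8
Wendle - Yarm - Tarn - Ravel - Dunly - Hale - Ulver: 0.5+4.8+1.4+8.4+9.1+1.9 = 26.1
Cheapest is Wendle - Yarm - Dunly - Hale - Ulver at $17.8.

$17.8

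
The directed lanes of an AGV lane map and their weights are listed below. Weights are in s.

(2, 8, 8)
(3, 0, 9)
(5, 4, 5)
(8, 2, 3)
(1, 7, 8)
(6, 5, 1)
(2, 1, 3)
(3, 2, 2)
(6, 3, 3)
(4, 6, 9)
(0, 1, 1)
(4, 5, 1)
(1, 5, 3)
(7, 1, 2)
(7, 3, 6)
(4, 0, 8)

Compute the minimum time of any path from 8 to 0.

Shortest distances from 8:
8: 0
2: 3  (via 8)
1: 6  (via 2)
5: 9  (via 1)
4: 14  (via 5)
7: 14  (via 1)
3: 20  (via 7)
0: 22  (via 4)
Shortest route: 8–2–1–5–4–0 = 22 s.

22 s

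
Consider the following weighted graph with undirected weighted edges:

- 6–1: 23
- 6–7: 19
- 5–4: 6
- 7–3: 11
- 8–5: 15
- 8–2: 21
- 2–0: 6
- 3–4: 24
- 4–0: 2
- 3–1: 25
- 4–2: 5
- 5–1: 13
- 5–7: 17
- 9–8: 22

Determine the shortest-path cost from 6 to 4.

Settle nodes by increasing distance from 6:
6: 0
7: 19  (via 6)
1: 23  (via 6)
3: 30  (via 7)
5: 36  (via 7)
4: 42  (via 5)
Shortest route: 6 → 7 → 5 → 4 = 42.

42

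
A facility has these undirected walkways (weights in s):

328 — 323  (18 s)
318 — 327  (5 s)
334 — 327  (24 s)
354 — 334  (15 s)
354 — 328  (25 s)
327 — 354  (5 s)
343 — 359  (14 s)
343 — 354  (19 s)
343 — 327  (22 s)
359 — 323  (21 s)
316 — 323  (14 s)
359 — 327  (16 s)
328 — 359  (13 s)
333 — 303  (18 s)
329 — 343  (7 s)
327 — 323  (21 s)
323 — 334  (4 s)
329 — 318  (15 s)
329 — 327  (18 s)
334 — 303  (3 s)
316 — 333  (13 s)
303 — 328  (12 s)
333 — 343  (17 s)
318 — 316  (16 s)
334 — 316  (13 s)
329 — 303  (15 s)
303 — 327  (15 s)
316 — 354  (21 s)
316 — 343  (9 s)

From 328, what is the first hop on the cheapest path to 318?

Enumerating some paths:
328 → 354 → 327 → 318: 25+5+5 = 35
328 → 359 → 327 → 318: 13+16+5 = 34
328 → 303 → 327 → 318: 12+15+5 = 32
The minimum is 32 s via 328 → 303 → 327 → 318.
So from 328 the first move is to 303.

303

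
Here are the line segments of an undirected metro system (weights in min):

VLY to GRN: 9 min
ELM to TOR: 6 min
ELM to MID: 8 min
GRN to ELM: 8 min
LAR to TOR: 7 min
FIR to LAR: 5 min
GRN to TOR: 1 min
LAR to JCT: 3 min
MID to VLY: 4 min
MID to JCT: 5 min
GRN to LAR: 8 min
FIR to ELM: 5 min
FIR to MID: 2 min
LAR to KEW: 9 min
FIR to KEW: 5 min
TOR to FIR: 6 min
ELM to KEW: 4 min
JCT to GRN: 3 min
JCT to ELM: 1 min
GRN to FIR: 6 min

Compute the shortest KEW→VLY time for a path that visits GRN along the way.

17 min

Shortest KEW→GRN: KEW–ELM–JCT–GRN = 8
Best GRN to VLY: GRN–VLY costing 9
Total via GRN: 8 + 9 = 17 min.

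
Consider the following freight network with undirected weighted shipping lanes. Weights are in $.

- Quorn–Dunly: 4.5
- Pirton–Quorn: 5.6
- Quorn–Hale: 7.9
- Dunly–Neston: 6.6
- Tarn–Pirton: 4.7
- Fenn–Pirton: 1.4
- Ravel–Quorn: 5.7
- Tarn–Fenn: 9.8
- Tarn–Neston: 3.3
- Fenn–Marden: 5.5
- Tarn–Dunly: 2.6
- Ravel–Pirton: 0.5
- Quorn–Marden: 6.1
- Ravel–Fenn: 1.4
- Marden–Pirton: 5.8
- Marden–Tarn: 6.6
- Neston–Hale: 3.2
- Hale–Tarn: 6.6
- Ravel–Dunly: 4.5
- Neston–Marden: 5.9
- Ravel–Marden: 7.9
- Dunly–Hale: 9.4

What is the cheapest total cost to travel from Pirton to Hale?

Shortest distances from Pirton:
Pirton: 0
Ravel: 0.5  (via Pirton)
Fenn: 1.4  (via Pirton)
Tarn: 4.7  (via Pirton)
Dunly: 5  (via Ravel)
Quorn: 5.6  (via Pirton)
Marden: 5.8  (via Pirton)
Neston: 8  (via Tarn)
Hale: 11.2  (via Neston)
Shortest route: Pirton–Tarn–Neston–Hale = $11.2.

$11.2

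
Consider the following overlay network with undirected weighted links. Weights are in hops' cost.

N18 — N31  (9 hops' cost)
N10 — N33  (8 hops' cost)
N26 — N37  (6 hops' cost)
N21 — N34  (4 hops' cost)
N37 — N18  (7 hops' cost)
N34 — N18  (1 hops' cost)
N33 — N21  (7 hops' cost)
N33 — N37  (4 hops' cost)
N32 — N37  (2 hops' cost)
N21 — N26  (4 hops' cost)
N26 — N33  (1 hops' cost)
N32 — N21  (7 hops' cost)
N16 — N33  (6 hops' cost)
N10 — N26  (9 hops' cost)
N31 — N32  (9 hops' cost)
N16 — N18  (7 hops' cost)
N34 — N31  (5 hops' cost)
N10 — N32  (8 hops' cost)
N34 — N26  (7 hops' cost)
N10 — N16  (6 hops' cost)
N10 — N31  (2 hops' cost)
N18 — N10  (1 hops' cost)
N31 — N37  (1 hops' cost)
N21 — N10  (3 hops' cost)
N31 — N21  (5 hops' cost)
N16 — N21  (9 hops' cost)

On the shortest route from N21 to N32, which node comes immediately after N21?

Candidate routes:
N21 - N32: 7 = 7
N21 - N31 - N37 - N32: 5+1+2 = 8
The minimum is 7 hops' cost via N21 - N32.
So from N21 the first move is to N32.

N32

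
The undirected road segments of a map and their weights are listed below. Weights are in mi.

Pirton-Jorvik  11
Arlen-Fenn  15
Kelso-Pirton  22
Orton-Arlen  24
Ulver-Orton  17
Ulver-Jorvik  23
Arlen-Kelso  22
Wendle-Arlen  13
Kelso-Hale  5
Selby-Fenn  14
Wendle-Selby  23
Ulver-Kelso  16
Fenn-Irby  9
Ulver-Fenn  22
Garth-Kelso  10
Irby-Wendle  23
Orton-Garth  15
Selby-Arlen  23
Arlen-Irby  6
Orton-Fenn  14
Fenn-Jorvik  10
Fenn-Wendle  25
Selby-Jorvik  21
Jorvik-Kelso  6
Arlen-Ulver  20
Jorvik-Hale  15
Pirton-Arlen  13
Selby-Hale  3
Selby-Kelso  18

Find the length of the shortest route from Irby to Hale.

26 mi

Enumerating some paths:
Irby–Fenn–Selby–Hale: 9+14+3 = 26
Irby–Fenn–Jorvik–Kelso–Hale: 9+10+6+5 = 30
Irby–Arlen–Kelso–Hale: 6+22+5 = 33
Irby–Arlen–Selby–Hale: 6+23+3 = 32
The minimum is 26 mi via Irby–Fenn–Selby–Hale.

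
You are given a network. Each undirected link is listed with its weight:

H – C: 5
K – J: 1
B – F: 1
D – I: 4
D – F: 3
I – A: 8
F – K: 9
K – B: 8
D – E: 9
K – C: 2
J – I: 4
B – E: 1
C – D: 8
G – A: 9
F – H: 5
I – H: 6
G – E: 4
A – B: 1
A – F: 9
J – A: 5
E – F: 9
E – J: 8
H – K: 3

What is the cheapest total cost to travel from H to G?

11

Settle nodes by increasing distance from H:
H: 0
K: 3  (via H)
J: 4  (via K)
C: 5  (via H)
F: 5  (via H)
B: 6  (via F)
I: 6  (via H)
A: 7  (via B)
E: 7  (via B)
D: 8  (via F)
G: 11  (via E)
Shortest route: H → F → B → E → G = 11.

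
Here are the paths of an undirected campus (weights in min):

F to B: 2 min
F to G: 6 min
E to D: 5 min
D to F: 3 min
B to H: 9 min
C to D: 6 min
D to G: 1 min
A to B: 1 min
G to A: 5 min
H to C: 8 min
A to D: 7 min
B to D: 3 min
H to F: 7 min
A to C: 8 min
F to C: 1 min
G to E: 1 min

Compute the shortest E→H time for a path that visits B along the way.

Shortest E→B: E → G → D → B = 5
Best B to H: B → H costing 9
Total via B: 5 + 9 = 14 min.

14 min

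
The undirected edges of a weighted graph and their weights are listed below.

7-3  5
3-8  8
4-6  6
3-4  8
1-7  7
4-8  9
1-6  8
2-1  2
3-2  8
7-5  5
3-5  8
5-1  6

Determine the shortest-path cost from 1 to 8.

Enumerating some paths:
1 → 2 → 3 → 8: 2+8+8 = 18
1 → 7 → 3 → 8: 7+5+8 = 20
The minimum is 18 via 1 → 2 → 3 → 8.

18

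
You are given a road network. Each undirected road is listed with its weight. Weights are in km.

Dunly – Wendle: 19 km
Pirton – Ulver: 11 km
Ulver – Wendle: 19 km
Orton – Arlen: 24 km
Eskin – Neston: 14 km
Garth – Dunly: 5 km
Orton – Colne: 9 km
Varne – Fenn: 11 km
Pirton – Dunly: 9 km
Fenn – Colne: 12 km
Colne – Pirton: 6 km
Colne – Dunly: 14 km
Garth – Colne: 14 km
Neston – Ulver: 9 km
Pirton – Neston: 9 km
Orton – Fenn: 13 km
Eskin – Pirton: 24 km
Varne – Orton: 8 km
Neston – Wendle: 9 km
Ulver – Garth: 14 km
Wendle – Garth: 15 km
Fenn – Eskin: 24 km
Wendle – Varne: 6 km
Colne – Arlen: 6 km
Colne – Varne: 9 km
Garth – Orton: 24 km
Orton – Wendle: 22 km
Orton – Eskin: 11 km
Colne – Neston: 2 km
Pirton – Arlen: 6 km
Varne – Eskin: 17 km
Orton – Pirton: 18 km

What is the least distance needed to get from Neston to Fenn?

14 km

Enumerating some paths:
Neston–Colne–Varne–Fenn: 2+9+11 = 22
Neston–Colne–Orton–Fenn: 2+9+13 = 24
Neston–Wendle–Varne–Fenn: 9+6+11 = 26
Neston–Colne–Fenn: 2+12 = 14
Cheapest is Neston–Colne–Fenn at 14 km.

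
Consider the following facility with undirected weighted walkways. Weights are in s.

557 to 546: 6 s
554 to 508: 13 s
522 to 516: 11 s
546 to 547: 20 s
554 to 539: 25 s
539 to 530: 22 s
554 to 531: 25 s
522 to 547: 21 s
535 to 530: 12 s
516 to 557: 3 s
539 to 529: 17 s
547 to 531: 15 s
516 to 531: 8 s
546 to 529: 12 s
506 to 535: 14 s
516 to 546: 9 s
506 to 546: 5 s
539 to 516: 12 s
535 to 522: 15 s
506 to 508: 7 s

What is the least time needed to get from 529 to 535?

Shortest distances from 529:
529: 0
546: 12  (via 529)
506: 17  (via 546)
539: 17  (via 529)
557: 18  (via 546)
516: 21  (via 546)
508: 24  (via 506)
531: 29  (via 516)
535: 31  (via 506)
Shortest route: 529 → 546 → 506 → 535 = 31 s.

31 s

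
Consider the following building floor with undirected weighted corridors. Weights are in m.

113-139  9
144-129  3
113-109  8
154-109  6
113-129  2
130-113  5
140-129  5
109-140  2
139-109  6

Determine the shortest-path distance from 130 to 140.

12 m

Candidate routes:
130 → 113 → 129 → 140: 5+2+5 = 12
130 → 113 → 139 → 109 → 140: 5+9+6+2 = 22
130 → 113 → 109 → 140: 5+8+2 = 15
The minimum is 12 m via 130 → 113 → 129 → 140.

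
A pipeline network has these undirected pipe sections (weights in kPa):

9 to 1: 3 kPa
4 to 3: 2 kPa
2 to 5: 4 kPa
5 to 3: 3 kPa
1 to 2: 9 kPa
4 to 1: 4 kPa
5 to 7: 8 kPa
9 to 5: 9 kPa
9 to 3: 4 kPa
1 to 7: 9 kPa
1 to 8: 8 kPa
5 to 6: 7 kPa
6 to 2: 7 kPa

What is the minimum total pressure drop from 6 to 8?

Enumerating some paths:
6 - 5 - 9 - 1 - 8: 7+9+3+8 = 27
6 - 2 - 1 - 8: 7+9+8 = 24
6 - 5 - 3 - 9 - 1 - 8: 7+3+4+3+8 = 25
Cheapest is 6 - 2 - 1 - 8 at 24 kPa.

24 kPa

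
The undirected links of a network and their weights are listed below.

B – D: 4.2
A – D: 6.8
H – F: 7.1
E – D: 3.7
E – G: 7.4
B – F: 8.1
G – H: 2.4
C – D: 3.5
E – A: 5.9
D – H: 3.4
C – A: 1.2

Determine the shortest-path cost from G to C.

Settle nodes by increasing distance from G:
G: 0
H: 2.4  (via G)
D: 5.8  (via H)
E: 7.4  (via G)
C: 9.3  (via D)
Shortest route: G–H–D–C = 9.3.

9.3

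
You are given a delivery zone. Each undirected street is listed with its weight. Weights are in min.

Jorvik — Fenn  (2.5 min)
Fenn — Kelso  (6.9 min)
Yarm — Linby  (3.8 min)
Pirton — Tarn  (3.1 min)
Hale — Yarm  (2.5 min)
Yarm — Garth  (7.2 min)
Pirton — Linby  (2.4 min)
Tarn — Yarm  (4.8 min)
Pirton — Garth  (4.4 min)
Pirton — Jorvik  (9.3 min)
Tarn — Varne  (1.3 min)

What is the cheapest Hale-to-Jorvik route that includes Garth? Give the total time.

Best Hale to Garth: Hale–Yarm–Garth costing 9.7
Best Garth to Jorvik: Garth–Pirton–Jorvik costing 13.7
Total via Garth: 9.7 + 13.7 = 23.4 min.

23.4 min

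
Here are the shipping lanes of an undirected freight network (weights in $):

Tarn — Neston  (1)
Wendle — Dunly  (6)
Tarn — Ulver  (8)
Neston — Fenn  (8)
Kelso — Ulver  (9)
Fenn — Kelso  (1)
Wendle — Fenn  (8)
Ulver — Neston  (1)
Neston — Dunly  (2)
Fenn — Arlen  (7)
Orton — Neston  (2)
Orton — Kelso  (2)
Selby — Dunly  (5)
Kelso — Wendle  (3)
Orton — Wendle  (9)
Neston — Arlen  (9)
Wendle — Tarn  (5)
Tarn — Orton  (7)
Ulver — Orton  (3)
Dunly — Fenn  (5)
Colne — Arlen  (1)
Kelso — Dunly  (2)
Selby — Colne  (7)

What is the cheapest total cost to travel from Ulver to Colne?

Compare a few routes:
Ulver–Neston–Orton–Kelso–Fenn–Arlen–Colne: 1+2+2+1+7+1 = 14
Ulver–Neston–Dunly–Kelso–Fenn–Arlen–Colne: 1+2+2+1+7+1 = 14
Ulver–Neston–Arlen–Colne: 1+9+1 = 11
Cheapest is Ulver–Neston–Arlen–Colne at $11.

$11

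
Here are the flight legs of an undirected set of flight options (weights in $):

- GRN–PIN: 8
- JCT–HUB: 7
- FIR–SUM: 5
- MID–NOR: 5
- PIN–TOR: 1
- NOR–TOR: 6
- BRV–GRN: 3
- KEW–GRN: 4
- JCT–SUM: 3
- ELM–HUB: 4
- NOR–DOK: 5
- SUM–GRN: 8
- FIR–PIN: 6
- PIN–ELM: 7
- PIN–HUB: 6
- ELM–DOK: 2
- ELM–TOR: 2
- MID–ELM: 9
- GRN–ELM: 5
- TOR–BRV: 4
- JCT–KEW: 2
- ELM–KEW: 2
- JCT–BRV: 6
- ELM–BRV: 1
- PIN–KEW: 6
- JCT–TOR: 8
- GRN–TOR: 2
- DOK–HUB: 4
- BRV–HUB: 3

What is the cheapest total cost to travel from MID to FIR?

$18

Enumerating some paths:
MID–NOR–TOR–PIN–FIR: 5+6+1+6 = 18
MID–ELM–BRV–TOR–PIN–FIR: 9+1+4+1+6 = 21
MID–NOR–DOK–ELM–TOR–PIN–FIR: 5+5+2+2+1+6 = 21
Cheapest is MID–NOR–TOR–PIN–FIR at $18.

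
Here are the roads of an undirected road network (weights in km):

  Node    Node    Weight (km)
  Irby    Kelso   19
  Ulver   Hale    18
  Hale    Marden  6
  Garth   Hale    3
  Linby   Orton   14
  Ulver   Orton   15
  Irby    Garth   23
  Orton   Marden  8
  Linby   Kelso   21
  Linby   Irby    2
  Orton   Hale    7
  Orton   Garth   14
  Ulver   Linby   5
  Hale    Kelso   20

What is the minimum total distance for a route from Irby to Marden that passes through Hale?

29 km

Best Irby to Hale: Irby → Linby → Orton → Hale costing 23
Best Hale to Marden: Hale → Marden costing 6
Total via Hale: 23 + 6 = 29 km.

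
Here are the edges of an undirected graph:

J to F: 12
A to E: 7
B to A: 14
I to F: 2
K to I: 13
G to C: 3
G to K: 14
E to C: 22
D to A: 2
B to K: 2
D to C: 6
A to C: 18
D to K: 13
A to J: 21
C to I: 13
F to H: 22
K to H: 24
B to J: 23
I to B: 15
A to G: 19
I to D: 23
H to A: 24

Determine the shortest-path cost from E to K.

22

Candidate routes:
E → A → B → K: 7+14+2 = 23
E → A → D → K: 7+2+13 = 22
The minimum is 22 via E → A → D → K.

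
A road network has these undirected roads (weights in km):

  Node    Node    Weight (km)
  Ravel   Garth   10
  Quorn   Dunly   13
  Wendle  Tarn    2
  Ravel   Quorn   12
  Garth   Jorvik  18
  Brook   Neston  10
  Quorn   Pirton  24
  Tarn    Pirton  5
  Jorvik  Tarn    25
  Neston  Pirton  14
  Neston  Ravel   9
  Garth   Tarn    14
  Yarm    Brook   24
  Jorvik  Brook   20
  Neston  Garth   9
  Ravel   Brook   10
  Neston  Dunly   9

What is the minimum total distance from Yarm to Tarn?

Enumerating some paths:
Yarm - Brook - Neston - Garth - Tarn: 24+10+9+14 = 57
Yarm - Brook - Neston - Pirton - Tarn: 24+10+14+5 = 53
Yarm - Brook - Ravel - Garth - Tarn: 24+10+10+14 = 58
The minimum is 53 km via Yarm - Brook - Neston - Pirton - Tarn.

53 km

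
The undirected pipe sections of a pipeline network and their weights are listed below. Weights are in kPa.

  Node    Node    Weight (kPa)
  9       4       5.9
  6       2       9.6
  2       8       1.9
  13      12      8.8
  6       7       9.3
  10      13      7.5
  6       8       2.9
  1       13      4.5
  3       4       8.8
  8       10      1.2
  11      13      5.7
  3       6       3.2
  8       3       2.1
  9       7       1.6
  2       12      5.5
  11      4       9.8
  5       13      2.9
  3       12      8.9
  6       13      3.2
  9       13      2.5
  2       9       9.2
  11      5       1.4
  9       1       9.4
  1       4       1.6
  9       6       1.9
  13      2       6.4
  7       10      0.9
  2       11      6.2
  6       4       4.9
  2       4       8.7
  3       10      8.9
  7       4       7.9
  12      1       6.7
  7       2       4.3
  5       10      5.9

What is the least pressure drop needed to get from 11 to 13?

4.3 kPa

Settle nodes by increasing distance from 11:
11: 0
5: 1.4  (via 11)
13: 4.3  (via 5)
Shortest route: 11–5–13 = 4.3 kPa.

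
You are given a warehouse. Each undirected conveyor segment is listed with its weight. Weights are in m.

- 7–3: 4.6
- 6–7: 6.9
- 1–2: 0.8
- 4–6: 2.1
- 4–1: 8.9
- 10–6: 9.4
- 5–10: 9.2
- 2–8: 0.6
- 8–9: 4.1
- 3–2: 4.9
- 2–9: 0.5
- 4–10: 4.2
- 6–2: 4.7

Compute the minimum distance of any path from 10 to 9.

11.5 m

Candidate routes:
10–4–1–2–9: 4.2+8.9+0.8+0.5 = 14.4
10–4–6–2–9: 4.2+2.1+4.7+0.5 = 11.5
The minimum is 11.5 m via 10–4–6–2–9.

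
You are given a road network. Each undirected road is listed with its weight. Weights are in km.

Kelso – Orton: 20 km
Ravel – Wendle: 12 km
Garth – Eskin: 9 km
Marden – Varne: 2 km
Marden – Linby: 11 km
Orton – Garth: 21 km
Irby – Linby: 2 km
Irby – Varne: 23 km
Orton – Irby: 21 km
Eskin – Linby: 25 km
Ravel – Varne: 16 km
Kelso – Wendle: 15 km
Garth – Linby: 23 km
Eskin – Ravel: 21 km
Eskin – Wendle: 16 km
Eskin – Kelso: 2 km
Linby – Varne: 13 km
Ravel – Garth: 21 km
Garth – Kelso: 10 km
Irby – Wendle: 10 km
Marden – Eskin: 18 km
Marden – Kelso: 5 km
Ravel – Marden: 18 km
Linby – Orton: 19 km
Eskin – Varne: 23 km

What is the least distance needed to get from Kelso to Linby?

16 km

Compare a few routes:
Kelso–Eskin–Linby: 2+25 = 27
Kelso–Marden–Linby: 5+11 = 16
Kelso–Wendle–Irby–Linby: 15+10+2 = 27
Kelso–Marden–Varne–Linby: 5+2+13 = 20
Cheapest is Kelso–Marden–Linby at 16 km.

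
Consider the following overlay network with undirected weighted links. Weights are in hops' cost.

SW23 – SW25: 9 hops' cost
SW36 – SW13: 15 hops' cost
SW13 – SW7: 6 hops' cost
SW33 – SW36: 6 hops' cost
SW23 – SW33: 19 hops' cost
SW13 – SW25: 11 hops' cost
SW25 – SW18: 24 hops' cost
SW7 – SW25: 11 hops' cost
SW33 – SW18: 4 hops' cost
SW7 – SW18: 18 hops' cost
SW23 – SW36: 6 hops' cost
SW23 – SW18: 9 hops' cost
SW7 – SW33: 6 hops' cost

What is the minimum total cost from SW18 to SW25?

Running Dijkstra from SW18:
SW18: 0
SW33: 4  (via SW18)
SW23: 9  (via SW18)
SW7: 10  (via SW33)
SW36: 10  (via SW33)
SW13: 16  (via SW7)
SW25: 18  (via SW23)
Shortest route: SW18 → SW23 → SW25 = 18 hops' cost.

18 hops' cost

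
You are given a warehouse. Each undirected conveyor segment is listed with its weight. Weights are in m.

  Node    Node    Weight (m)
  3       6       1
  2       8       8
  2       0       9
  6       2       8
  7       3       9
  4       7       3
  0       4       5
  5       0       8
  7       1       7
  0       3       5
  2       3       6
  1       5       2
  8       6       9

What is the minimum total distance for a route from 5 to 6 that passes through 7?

19 m

Shortest 5→7: 5–1–7 = 9
Shortest 7→6: 7–3–6 = 10
Total via 7: 9 + 10 = 19 m.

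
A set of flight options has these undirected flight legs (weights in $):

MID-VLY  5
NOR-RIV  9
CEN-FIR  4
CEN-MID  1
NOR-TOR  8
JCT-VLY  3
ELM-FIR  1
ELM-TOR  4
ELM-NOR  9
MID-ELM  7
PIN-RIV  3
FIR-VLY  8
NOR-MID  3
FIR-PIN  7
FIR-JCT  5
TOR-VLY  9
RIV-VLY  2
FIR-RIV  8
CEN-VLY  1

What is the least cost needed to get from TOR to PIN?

$12

Enumerating some paths:
TOR → ELM → FIR → PIN: 4+1+7 = 12
TOR → VLY → RIV → PIN: 9+2+3 = 14
The minimum is $12 via TOR → ELM → FIR → PIN.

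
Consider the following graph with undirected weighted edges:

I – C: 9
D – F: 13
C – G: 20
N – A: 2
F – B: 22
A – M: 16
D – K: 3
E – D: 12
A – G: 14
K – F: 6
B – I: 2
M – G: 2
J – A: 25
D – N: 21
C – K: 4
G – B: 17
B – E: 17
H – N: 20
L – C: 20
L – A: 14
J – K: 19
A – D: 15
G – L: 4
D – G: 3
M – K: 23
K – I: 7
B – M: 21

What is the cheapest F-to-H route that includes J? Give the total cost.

72

Best F to J: F–K–J costing 25
Best J to H: J–A–N–H costing 47
Total via J: 25 + 47 = 72.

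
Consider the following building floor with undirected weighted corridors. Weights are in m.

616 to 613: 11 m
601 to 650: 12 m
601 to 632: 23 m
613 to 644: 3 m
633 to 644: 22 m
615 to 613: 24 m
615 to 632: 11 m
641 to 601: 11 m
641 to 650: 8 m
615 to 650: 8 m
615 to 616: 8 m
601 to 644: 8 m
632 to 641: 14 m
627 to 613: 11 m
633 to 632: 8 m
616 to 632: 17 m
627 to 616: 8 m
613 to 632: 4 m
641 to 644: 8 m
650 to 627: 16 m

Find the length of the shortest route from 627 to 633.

Running Dijkstra from 627:
627: 0
616: 8  (via 627)
613: 11  (via 627)
644: 14  (via 613)
632: 15  (via 613)
650: 16  (via 627)
615: 16  (via 616)
641: 22  (via 644)
601: 22  (via 644)
633: 23  (via 632)
Shortest route: 627–613–632–633 = 23 m.

23 m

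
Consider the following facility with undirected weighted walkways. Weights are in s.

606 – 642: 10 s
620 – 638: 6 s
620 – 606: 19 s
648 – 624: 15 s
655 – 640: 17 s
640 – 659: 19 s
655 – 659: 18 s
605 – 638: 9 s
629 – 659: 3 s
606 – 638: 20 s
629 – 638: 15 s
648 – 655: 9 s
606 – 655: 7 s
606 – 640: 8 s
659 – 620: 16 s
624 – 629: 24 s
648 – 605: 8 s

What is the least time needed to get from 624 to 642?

41 s

Candidate routes:
624 - 648 - 655 - 606 - 642: 15+9+7+10 = 41
624 - 648 - 605 - 638 - 606 - 642: 15+8+9+20+10 = 62
624 - 629 - 659 - 655 - 606 - 642: 24+3+18+7+10 = 62
624 - 648 - 655 - 640 - 606 - 642: 15+9+17+8+10 = 59
The minimum is 41 s via 624 - 648 - 655 - 606 - 642.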